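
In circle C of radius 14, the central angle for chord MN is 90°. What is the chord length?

Chord = 2(14) sin(45°) = 14*sqrt(2)

14*sqrt(2)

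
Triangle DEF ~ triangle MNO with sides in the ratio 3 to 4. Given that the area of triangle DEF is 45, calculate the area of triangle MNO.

Area ratio = (3/4)^2 = 9/16. Area of MNO = 45 * 16/9 = 80.

80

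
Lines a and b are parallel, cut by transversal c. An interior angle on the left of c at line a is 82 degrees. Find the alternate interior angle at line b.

Alternate interior angles formed by parallel lines and a transversal are equal.
The given angle is 82 degrees.
The alternate interior angle = 82 degrees.

82 degrees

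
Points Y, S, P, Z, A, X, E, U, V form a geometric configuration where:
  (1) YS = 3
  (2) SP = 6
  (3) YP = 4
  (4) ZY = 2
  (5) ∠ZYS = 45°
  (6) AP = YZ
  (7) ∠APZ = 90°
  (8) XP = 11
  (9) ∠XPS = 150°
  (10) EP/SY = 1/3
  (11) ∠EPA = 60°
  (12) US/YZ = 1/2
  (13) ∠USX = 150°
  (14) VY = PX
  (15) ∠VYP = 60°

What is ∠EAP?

From the given relations: AP = YZ = 2; EP = 1/3·SY = 1/3·3 = 1.
Step 1: By the law of cosines on triangle APE: AE² = 2² + 1² − 2·2·1·cos(60°) = 3, so AE = √3.
Step 2: By the inverse law of cosines on triangle EAP: cos(∠EAP) = (√3² + 2² − 1²) / (2·√3·2) = 6/6.93 = 0.866, so ∠EAP = 30°.

Therefore, the measure of angle ∠EAP = 30°.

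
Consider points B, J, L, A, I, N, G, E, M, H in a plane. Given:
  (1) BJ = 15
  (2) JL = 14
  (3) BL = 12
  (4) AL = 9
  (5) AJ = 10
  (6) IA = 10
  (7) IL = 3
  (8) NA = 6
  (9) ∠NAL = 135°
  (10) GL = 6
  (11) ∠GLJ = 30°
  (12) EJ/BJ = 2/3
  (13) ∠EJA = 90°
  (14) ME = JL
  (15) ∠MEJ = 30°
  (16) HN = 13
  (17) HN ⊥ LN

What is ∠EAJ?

From the given relations: EJ = 2/3·BJ = 2/3·15 = 10.
Step 1: By the law of cosines on triangle AJE: AE² = 10² + 10² − 2·10·10·cos(90°) = 200, so AE = 10·√2.
Step 2: By the inverse law of cosines on triangle EAJ: cos(∠EAJ) = ((10·√2)² + 10² − 10²) / (2·10·√2·10) = 200/282.84 = 0.7071, so ∠EAJ = 45°.

Therefore, the measure of angle ∠EAJ = 45°.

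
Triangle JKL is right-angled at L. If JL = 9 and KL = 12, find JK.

By the Pythagorean theorem: JK^2 = JL^2 + KL^2
JK^2 = 9^2 + 12^2 = 81 + 144 = 225
JK = sqrt(225) = 15

15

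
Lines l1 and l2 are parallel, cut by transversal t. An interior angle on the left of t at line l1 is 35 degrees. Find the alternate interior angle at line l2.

Alternate interior angles are equal: 35 degrees.

35 degrees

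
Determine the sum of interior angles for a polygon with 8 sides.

The sum of interior angles of an n-sided polygon is (n - 2) * 180.
For n = 8: (8 - 2) * 180 = 6 * 180 = 1080 degrees.

1080 degrees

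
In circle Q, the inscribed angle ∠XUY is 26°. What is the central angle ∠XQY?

By the inscribed angle theorem, the central angle is twice the inscribed angle.
Central angle = 2 × 26° = 52°

52°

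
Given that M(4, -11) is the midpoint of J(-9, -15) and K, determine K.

Using the midpoint formula: M = ((x1 + x2)/2, (y1 + y2)/2)
We know M = (4, -11) and J = (-9, -15)
For x: 4 = (-9 + x2)/2, so x2 = 2*4 - -9 = 17
For y: -11 = (-15 + y2)/2, so y2 = 2*-11 - -15 = -7
K = (17, -7)

(17, -7)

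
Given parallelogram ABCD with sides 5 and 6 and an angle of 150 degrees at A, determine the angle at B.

In a parallelogram, consecutive angles are supplementary (sum to 180°).
angle B = 180 - angle A
angle B = 180 - 150
angle B = 30 degrees

30 degrees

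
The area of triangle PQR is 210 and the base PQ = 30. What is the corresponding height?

Area = (1/2) * base * height
height = 2 * Area / base
height = 2 * 210 / 30
height = 420 / 30
height = 14

14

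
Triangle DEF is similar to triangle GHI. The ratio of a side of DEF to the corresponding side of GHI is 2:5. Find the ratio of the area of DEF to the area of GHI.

The ratio of areas of similar triangles equals the square of the side ratio.
Side ratio = 2:5
Area ratio = (2/5)^2 = 4/25 = 4:25

4:25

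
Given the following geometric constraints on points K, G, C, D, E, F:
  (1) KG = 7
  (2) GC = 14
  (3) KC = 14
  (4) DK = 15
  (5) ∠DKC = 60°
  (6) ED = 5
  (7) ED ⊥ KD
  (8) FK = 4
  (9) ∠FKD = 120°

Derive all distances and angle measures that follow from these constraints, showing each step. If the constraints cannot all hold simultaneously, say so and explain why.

The constraints are consistent.

Step 1: From KD = 15, DE = 5, and ∠KDE = 90°, by the law of cosines:
  KE² = KD² + DE² - 2·KD·DE·cos(90°) = 225 + 25 - 0 = 250
  KE = 5·√10

Step 2: From CK = 14, KD = 15, and ∠CKD = 60°, by the law of cosines:
  CD² = CK² + KD² - 2·CK·KD·cos(60°) = 196 + 225 - 210 = 211
  CD ≈ 14.53

Step 3: From DK = 15, KF = 4, and ∠DKF = 120°, by the law of cosines:
  DF² = DK² + KF² - 2·DK·KF·cos(120°) = 225 + 16 + 60 = 301
  DF ≈ 17.35

Step 4: From KC = 14, KG = 7, CG = 14, by the inverse law of cosines:
  cos(∠CKG) = (KC² + KG² - CG²) / (2·KC·KG)
  ∠CKG = 75.52°

Step 5: From GC = 14, GK = 7, CK = 14, by the inverse law of cosines:
  cos(∠CGK) = (GC² + GK² - CK²) / (2·GC·GK)
  ∠CGK = 75.52°

Step 6: From CG = 14, CK = 14, GK = 7, by the inverse law of cosines:
  cos(∠GCK) = (CG² + CK² - GK²) / (2·CG·CK)
  ∠GCK = 28.96°

Step 7: From KD = 15, KE = 5·√10, DE = 5, by the inverse law of cosines:
  cos(∠DKE) = (KD² + KE² - DE²) / (2·KD·KE)
  ∠DKE = 18.43°

Step 8: From CD = 14.53, CK = 14, DK = 15, by the inverse law of cosines:
  cos(∠DCK) = (CD² + CK² - DK²) / (2·CD·CK)
  ∠DCK = 63.42°

Step 9: From DC = 14.53, DK = 15, CK = 14, by the inverse law of cosines:
  cos(∠CDK) = (DC² + DK² - CK²) / (2·DC·DK)
  ∠CDK = 56.58°

Step 10: From DF = 17.35, DK = 15, FK = 4, by the inverse law of cosines:
  cos(∠FDK) = (DF² + DK² - FK²) / (2·DF·DK)
  ∠FDK = 11.52°

Step 11: From ED = 5, EK = 5·√10, DK = 15, by the inverse law of cosines:
  cos(∠DEK) = (ED² + EK² - DK²) / (2·ED·EK)
  ∠DEK = 71.57°

Step 12: From FD = 17.35, FK = 4, DK = 15, by the inverse law of cosines:
  cos(∠DFK) = (FD² + FK² - DK²) / (2·FD·FK)
  ∠DFK = 48.48°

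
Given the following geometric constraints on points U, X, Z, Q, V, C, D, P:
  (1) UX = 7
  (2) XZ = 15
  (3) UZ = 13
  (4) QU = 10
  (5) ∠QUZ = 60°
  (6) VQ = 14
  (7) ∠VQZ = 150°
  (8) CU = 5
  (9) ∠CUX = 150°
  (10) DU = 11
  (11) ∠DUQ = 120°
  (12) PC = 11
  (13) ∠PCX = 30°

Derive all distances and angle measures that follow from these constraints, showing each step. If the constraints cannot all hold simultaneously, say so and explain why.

The constraints are consistent.

Step 1: From XU = 7, UC = 5, and ∠XUC = 150°, by the law of cosines:
  XC² = XU² + UC² - 2·XU·UC·cos(150°) = 49 + 25 + 60.62 = 134.6
  XC ≈ 11.6

Step 2: From ZU = 13, UQ = 10, and ∠ZUQ = 60°, by the law of cosines:
  ZQ² = ZU² + UQ² - 2·ZU·UQ·cos(60°) = 169 + 100 - 130 = 139
  ZQ = √139

Step 3: From QU = 10, UD = 11, and ∠QUD = 120°, by the law of cosines:
  QD² = QU² + UD² - 2·QU·UD·cos(120°) = 100 + 121 + 110 = 331
  QD ≈ 18.19

Step 4: From UX = 7, UZ = 13, XZ = 15, by the inverse law of cosines:
  cos(∠XUZ) = (UX² + UZ² - XZ²) / (2·UX·UZ)
  ∠XUZ = 92.2°

Step 5: From XU = 7, XZ = 15, UZ = 13, by the inverse law of cosines:
  cos(∠UXZ) = (XU² + XZ² - UZ²) / (2·XU·XZ)
  ∠UXZ = 60°

Step 6: From ZU = 13, ZX = 15, UX = 7, by the inverse law of cosines:
  cos(∠UZX) = (ZU² + ZX² - UX²) / (2·ZU·ZX)
  ∠UZX = 27.8°

Step 7: From XC = 11.6, CP = 11, and ∠XCP = 30°, by the law of cosines:
  XP² = XC² + CP² - 2·XC·CP·cos(30°) = 134.6 + 121 - 221.1 = 34.56
  XP ≈ 5.88

Step 8: From ZQ = √139, QV = 14, and ∠ZQV = 150°, by the law of cosines:
  ZV² = ZQ² + QV² - 2·ZQ·QV·cos(150°) = 139 + 196 + 285.9 = 620.9
  ZV ≈ 24.92

Step 9: From XC = 11.6, XU = 7, CU = 5, by the inverse law of cosines:
  cos(∠CXU) = (XC² + XU² - CU²) / (2·XC·XU)
  ∠CXU = 12.44°

Step 10: From ZQ = √139, ZU = 13, QU = 10, by the inverse law of cosines:
  cos(∠QZU) = (ZQ² + ZU² - QU²) / (2·ZQ·ZU)
  ∠QZU = 47.27°

Step 11: From QD = 18.19, QU = 10, DU = 11, by the inverse law of cosines:
  cos(∠DQU) = (QD² + QU² - DU²) / (2·QD·QU)
  ∠DQU = 31.57°

Step 12: From QU = 10, QZ = √139, UZ = 13, by the inverse law of cosines:
  cos(∠UQZ) = (QU² + QZ² - UZ²) / (2·QU·QZ)
  ∠UQZ = 72.73°

Step 13: From CU = 5, CX = 11.6, UX = 7, by the inverse law of cosines:
  cos(∠UCX) = (CU² + CX² - UX²) / (2·CU·CX)
  ∠UCX = 17.56°

Step 14: From DQ = 18.19, DU = 11, QU = 10, by the inverse law of cosines:
  cos(∠QDU) = (DQ² + DU² - QU²) / (2·DQ·DU)
  ∠QDU = 28.43°

Step 15: From XC = 11.6, XP = 5.88, CP = 11, by the inverse law of cosines:
  cos(∠CXP) = (XC² + XP² - CP²) / (2·XC·XP)
  ∠CXP = 69.32°

Step 16: From ZQ = √139, ZV = 24.92, QV = 14, by the inverse law of cosines:
  cos(∠QZV) = (ZQ² + ZV² - QV²) / (2·ZQ·ZV)
  ∠QZV = 16.32°

Step 17: From VQ = 14, VZ = 24.92, QZ = √139, by the inverse law of cosines:
  cos(∠QVZ) = (VQ² + VZ² - QZ²) / (2·VQ·VZ)
  ∠QVZ = 13.68°

Step 18: From PC = 11, PX = 5.88, CX = 11.6, by the inverse law of cosines:
  cos(∠CPX) = (PC² + PX² - CX²) / (2·PC·PX)
  ∠CPX = 80.68°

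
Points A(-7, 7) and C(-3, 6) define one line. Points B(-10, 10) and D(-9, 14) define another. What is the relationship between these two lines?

Slope of line 1: m1 = (6 - 7)/(-3 - -7) = -1/4 = -1/4
Slope of line 2: m2 = (14 - 10)/(-9 - -10) = 4/1 = 4
Two lines are perpendicular when the product of their slopes is -1 (negative reciprocals).
m1 * m2 = (-1/4) * (4) = -1, confirming perpendicularity.

Perpendicular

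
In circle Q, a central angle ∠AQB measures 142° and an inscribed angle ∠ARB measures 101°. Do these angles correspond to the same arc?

By the inscribed angle theorem, the inscribed angle for a central angle of 142° should be 142° / 2 = 71°.
The given inscribed angle is 101°, which does not equal 71°.
Therefore, no, they do not correspond to the same arc.

No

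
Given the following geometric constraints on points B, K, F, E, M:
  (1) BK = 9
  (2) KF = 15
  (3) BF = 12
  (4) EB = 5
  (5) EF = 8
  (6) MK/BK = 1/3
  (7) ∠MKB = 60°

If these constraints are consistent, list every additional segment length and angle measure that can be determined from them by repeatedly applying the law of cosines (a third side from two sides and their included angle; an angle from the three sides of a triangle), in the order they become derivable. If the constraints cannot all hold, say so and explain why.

The constraints are consistent. Derivable facts, in order:
After 1 step:
- BM = 3·√7
- ∠BEF = 133.43°
- ∠BFE = 17.61°
- ∠BFK = 36.87°
- ∠BKF = 53.13°
- ∠EBF = 28.96°
- ∠FBK = 90°
After 2 steps:
- ∠BMK = 100.89°
- ∠KBM = 19.11°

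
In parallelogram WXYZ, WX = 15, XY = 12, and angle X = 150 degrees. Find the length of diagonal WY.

Law of cosines: d^2 = 15^2 + 12^2 - 2(15)(12)cos(150°) = 180*sqrt(3) + 369, so d = 3*sqrt(20*sqrt(3) + 41).

3*sqrt(20*sqrt(3) + 41)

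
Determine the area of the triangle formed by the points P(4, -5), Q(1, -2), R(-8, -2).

Using the Shoelace formula for a triangle:
Area = (1/2)|x0(y1 - y2) + x1(y2 - y0) + x2(y0 - y1)|
Area = (1/2)|4(-2 - -2) + 1(-2 - -5) + -8(-5 - -2)|
Area = (1/2)|0 + 3 + 24|
Area = (1/2)|27|
Area = (1/2)(27)
Area = 27/2

27/2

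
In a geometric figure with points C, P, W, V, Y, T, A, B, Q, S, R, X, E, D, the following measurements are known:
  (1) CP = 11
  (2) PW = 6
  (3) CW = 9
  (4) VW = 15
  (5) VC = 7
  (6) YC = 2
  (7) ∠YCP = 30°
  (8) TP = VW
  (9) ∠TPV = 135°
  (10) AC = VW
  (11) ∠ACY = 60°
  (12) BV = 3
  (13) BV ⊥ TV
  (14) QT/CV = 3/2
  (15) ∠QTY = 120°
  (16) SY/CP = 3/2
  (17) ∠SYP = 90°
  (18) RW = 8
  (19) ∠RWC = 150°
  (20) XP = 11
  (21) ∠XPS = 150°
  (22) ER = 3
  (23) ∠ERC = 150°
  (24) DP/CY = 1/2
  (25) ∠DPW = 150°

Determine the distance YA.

From the given relations: AC = VW = 15.
Step 1: By the law of cosines on triangle YCA: YA² = 2² + 15² − 2·2·15·cos(60°) = 199, so YA = √199.

Therefore, the length of YA = √199.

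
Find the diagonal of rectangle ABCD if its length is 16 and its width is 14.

d = sqrt(16^2 + 14^2) = sqrt(452) = 2*sqrt(113)

2*sqrt(113)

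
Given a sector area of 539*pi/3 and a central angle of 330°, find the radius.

The sector covers 330°/360° = 11/12 of the full circle.
Full circle area = 539*pi/3 / 11/12 = 196*pi.
Since full area = πr², we get r² = 196*pi/π = 196, so r = 14.

14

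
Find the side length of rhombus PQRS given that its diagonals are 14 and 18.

Half-diagonals are 7 and 9. side = sqrt(7^2 + 9^2) = sqrt(130)

sqrt(130)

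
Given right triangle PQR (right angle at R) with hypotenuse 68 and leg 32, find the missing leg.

By the Pythagorean theorem: QR^2 = PQ^2 - PR^2
QR^2 = 68^2 - 32^2 = 4624 - 1024 = 3600
QR = sqrt(3600) = 60

60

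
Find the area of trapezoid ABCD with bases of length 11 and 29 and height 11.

Area = (11 + 29) * 11 / 2 = 440 / 2 = 220

220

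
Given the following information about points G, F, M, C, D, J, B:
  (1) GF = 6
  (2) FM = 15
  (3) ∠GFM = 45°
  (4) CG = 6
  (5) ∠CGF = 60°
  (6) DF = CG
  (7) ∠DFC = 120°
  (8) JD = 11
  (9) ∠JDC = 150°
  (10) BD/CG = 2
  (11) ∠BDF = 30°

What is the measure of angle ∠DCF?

From the given relations: DF = CG = 6.
Step 1: By the law of cosines on triangle FGC: FC² = 6² + 6² − 2·6·6·cos(60°) = 36, so FC = 6.
Step 2: By the law of cosines on triangle CFD: CD² = 6² + 6² − 2·6·6·cos(120°) = 108, so CD = 6·√3.
Step 3: By the inverse law of cosines on triangle DCF: cos(∠DCF) = ((6·√3)² + 6² − 6²) / (2·6·√3·6) = 108/124.71 = 0.866, so ∠DCF = 30°.

Therefore, the measure of angle ∠DCF = 30°.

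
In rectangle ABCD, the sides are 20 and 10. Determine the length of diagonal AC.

Using the Pythagorean theorem:
d² = 20² + 10² = 400 + 100 = 500
d = sqrt(500) = 10*sqrt(5)

10*sqrt(5)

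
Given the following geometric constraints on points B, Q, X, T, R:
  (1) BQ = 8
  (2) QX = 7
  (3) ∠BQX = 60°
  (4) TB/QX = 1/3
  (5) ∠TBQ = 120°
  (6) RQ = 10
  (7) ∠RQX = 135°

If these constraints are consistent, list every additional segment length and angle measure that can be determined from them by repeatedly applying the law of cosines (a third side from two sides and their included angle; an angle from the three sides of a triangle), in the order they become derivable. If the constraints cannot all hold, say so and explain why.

The constraints are consistent. Derivable facts, in order:
After 1 step:
- BX = √57
- QT ≈ 9.39
- XR ≈ 15.75
After 2 steps:
- ∠BQT = 12.43°
- ∠BTQ = 47.57°
- ∠BXQ = 66.59°
- ∠QBX = 53.41°
- ∠QRX = 18.32°
- ∠QXR = 26.68°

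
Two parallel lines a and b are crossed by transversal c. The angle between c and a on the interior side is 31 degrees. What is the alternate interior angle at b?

Alternate interior angles are equal: 31 degrees.

31 degrees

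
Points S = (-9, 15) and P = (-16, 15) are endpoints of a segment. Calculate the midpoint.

The midpoint is the average of the coordinates:
x: (-9 + -16)/2 = -25/2
y: (15 + 15)/2 = 15
Midpoint = (-25/2, 15)

(-25/2, 15)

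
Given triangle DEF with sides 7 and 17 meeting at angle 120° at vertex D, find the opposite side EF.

By the law of cosines: EF^2 = DE^2 + DF^2 - 2*DE*DF*cos(D)
EF^2 = 7^2 + 17^2 - 2*7*17*cos(120°)
EF^2 = 49 + 289 - 238*(-1/2)
EF^2 = 457
EF = sqrt(457)

sqrt(457)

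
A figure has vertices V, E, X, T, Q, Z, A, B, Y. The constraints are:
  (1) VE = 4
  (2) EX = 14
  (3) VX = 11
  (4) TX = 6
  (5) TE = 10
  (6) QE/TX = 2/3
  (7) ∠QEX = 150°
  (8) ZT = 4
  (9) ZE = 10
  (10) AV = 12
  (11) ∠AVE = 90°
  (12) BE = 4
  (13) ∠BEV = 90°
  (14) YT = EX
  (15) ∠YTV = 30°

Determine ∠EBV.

Step 1: By the law of cosines on triangle BEV: BV² = 4² + 4² − 2·4·4·cos(90°) = 32, so BV = 4·√2.
Step 2: By the inverse law of cosines on triangle EBV: cos(∠EBV) = (4² + (4·√2)² − 4²) / (2·4·4·√2) = 32/45.25 = 0.7071, so ∠EBV = 45°.

Therefore, the measure of angle ∠EBV = 45°.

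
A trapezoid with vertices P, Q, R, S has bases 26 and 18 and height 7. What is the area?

Area of a trapezoid = (base1 + base2) * height / 2
Area = (26 + 18) * 7 / 2
Area = 44 * 7 / 2
Area = 308 / 2
Area = 154

154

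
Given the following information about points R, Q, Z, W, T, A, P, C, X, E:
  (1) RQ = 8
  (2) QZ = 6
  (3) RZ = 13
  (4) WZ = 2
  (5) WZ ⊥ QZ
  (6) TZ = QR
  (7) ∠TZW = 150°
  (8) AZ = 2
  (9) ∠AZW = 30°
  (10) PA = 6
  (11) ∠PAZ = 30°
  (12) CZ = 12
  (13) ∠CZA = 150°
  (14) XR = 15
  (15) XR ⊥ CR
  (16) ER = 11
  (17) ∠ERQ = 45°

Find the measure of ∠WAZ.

Step 1: By the law of cosines on triangle AZW: AW² = 2² + 2² − 2·2·2·cos(30°) = 1.07, so AW ≈ 1.04.
Step 2: By the inverse law of cosines on triangle WAZ: cos(∠WAZ) = (1.04² + 2² − 2²) / (2·1.04·2) = 1.07/4.14 = 0.2588, so ∠WAZ = 75°.

Therefore, the measure of angle ∠WAZ = 75°.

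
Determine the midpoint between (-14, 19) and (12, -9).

The midpoint is the point halfway along the segment.
Move half the horizontal distance: -14 + (12 - -14)/2 = -14 + 26/2 = -1
Move half the vertical distance: 19 + (-9 - 19)/2 = 19 + -28/2 = 5
Midpoint = (-1, 5)

(-1, 5)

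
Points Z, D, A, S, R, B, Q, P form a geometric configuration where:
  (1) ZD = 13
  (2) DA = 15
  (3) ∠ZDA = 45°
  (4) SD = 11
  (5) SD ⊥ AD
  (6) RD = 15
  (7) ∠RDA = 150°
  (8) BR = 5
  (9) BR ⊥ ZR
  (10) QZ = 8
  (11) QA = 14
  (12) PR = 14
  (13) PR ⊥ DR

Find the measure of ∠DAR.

Step 1: By the law of cosines on triangle ADR: AR² = 15² + 15² − 2·15·15·cos(150°) = 839.71, so AR ≈ 28.98.
Step 2: By the inverse law of cosines on triangle DAR: cos(∠DAR) = (15² + 28.98² − 15²) / (2·15·28.98) = 839.71/869.33 = 0.9659, so ∠DAR = 15°.

Therefore, the measure of angle ∠DAR = 15°.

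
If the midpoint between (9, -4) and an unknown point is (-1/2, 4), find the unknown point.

Using the midpoint formula: M = ((x1 + x2)/2, (y1 + y2)/2)
We know M = (-1/2, 4) and S = (9, -4)
For x: -1/2 = (9 + x2)/2, so x2 = 2*-1/2 - 9 = -10
For y: 4 = (-4 + y2)/2, so y2 = 2*4 - -4 = 12
R = (-10, 12)

(-10, 12)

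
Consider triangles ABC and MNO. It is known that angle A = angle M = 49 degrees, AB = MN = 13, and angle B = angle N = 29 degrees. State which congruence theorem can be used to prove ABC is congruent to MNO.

The given information matches ASA: Two pairs of corresponding angles and the included side are equal (Angle-Side-Angle).

ASA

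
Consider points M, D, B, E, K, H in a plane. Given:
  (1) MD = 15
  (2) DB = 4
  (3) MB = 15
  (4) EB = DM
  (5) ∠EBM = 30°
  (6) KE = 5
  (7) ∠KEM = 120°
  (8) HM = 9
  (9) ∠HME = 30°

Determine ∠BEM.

From the given relations: EB = DM = 15.
Step 1: By the law of cosines on triangle EBM: EM² = 15² + 15² − 2·15·15·cos(30°) = 60.29, so EM ≈ 7.76.
Step 2: By the inverse law of cosines on triangle BEM: cos(∠BEM) = (15² + 7.76² − 15²) / (2·15·7.76) = 60.29/232.94 = 0.2588, so ∠BEM = 75°.

Therefore, the measure of angle ∠BEM = 75°.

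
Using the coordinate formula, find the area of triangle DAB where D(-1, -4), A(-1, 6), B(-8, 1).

Shoelace: Area = (1/2)|-1(6-1) + -1(1--4) + -8(-4-6)| = (1/2)(70) = 35

35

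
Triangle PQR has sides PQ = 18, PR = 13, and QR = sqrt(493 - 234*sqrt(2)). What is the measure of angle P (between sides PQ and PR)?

When all three sides of a triangle are known, the law of cosines can be rearranged to find any angle.
cos(C) = (a² + b² - c²) / (2ab) gives cos(P) = sqrt(2)/2.
Taking the inverse cosine: P = 45°.

45°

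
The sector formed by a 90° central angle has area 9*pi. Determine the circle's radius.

r² = 360 × 9*pi / (π × 90) = 36, so r = 6.

6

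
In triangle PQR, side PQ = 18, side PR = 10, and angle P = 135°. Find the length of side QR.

By the law of cosines: QR^2 = PQ^2 + PR^2 - 2*PQ*PR*cos(P)
QR^2 = 18^2 + 10^2 - 2*18*10*cos(135°)
QR^2 = 324 + 100 - 360*(-sqrt(2)/2)
QR^2 = 180*sqrt(2) + 424
QR = 2*sqrt(45*sqrt(2) + 106)

2*sqrt(45*sqrt(2) + 106)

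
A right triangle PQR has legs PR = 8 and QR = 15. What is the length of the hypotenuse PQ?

PQ = sqrt(8^2 + 15^2) = sqrt(289) = 17

17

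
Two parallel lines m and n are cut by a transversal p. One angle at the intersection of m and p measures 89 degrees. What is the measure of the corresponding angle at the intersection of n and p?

When a transversal crosses parallel lines, angles in the same position at each intersection are called corresponding angles.
These are always equal, so the answer is 89 degrees.

89 degrees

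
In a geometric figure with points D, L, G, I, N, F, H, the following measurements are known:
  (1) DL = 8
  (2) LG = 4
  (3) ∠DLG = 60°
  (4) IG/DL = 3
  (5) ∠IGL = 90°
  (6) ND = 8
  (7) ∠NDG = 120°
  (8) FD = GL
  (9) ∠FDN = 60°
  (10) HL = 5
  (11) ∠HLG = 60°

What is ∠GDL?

Step 1: By the law of cosines on triangle DLG: DG² = 8² + 4² − 2·8·4·cos(60°) = 48, so DG = 4·√3.
Step 2: By the inverse law of cosines on triangle GDL: cos(∠GDL) = ((4·√3)² + 8² − 4²) / (2·4·√3·8) = 96/110.85 = 0.866, so ∠GDL = 30°.

Therefore, the measure of angle ∠GDL = 30°.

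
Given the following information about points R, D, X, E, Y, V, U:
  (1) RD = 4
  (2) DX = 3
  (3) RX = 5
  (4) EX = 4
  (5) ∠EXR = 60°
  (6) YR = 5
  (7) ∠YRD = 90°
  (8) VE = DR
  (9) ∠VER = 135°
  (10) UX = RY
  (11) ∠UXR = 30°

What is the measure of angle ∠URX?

From the given relations: UX = RY = 5.
Step 1: By the law of cosines on triangle RXU: RU² = 5² + 5² − 2·5·5·cos(30°) = 6.7, so RU ≈ 2.59.
Step 2: By the inverse law of cosines on triangle URX: cos(∠URX) = (2.59² + 5² − 5²) / (2·2.59·5) = 6.7/25.88 = 0.2588, so ∠URX = 75°.

Therefore, the measure of angle ∠URX = 75°.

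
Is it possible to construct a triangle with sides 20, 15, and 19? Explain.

Yes.
The triangle inequality requires that the sum of any two sides exceeds the third.
Here 15 + 19 = 34 > 20, so the condition is met.

Yes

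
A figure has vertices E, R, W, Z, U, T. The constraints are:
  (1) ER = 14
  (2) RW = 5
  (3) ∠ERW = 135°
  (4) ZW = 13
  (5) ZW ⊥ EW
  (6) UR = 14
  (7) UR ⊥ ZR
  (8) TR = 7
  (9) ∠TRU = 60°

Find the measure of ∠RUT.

Step 1: By the law of cosines on triangle URT: UT² = 14² + 7² − 2·14·7·cos(60°) = 147, so UT = 7·√3.
Step 2: By the inverse law of cosines on triangle RUT: cos(∠RUT) = (14² + (7·√3)² − 7²) / (2·14·7·√3) = 294/339.48 = 0.866, so ∠RUT = 30°.

Therefore, the measure of angle ∠RUT = 30°.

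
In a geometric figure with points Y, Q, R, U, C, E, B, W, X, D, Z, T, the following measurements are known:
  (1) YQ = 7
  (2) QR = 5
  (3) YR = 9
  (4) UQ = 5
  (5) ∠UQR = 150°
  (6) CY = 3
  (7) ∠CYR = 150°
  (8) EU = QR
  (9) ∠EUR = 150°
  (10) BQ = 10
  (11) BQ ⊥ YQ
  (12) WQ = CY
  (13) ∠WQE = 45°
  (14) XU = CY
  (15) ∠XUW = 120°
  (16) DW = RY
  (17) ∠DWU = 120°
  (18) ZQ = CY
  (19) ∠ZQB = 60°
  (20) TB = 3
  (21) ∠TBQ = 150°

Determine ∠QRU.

Step 1: By the law of cosines on triangle RQU: RU² = 5² + 5² − 2·5·5·cos(150°) = 93.3, so RU ≈ 9.66.
Step 2: By the inverse law of cosines on triangle QRU: cos(∠QRU) = (5² + 9.66² − 5²) / (2·5·9.66) = 93.3/96.59 = 0.9659, so ∠QRU = 15°.

Therefore, the measure of angle ∠QRU = 15°.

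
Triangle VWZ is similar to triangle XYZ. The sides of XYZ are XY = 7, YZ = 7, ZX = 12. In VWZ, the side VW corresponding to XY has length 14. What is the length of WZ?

Similar triangles have proportional sides. Setting up the proportion:
VW / XY = WZ / YZ
14 / 7 = WZ / 7
WZ = 7 * 14 / 7 = 14.

14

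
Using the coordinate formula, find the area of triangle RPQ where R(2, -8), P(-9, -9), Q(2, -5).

The Shoelace formula computes the area from vertex coordinates by summing cross products.
For vertices (2,-8), (-9,-9), (2,-5):
Signed sum = 2*-9 - -9*-8 + -9*-5 - 2*-9 + 2*-8 - 2*-5
= -90 + 63 + -6 = -33
Area = (1/2)|-33| = 33/2.

33/2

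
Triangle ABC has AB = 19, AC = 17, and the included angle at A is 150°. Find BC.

By the law of cosines: BC^2 = AB^2 + AC^2 - 2*AB*AC*cos(A)
BC^2 = 19^2 + 17^2 - 2*19*17*cos(150°)
BC^2 = 361 + 289 - 646*(-sqrt(3)/2)
BC^2 = 323*sqrt(3) + 650
BC = sqrt(323*sqrt(3) + 650)

sqrt(323*sqrt(3) + 650)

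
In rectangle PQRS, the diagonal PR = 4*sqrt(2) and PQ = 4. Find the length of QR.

The diagonal of a rectangle forms a right triangle with the two sides.
Rearranging the Pythagorean theorem: missing side = sqrt(d^2 - known^2).
= sqrt(32 - 16) = sqrt(16) = 4.

4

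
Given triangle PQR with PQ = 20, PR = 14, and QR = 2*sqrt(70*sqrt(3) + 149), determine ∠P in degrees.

cos(P) = (20² + 14² - (2*sqrt(70*sqrt(3) + 149))²) / (2 × 20 × 14) = -sqrt(3)/2, so P = arccos(-sqrt(3)/2) = 150°.

150°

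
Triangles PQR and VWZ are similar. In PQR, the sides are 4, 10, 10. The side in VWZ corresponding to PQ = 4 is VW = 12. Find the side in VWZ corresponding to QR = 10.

Similar triangles have proportional sides. Setting up the proportion:
VW / PQ = WZ / QR
12 / 4 = WZ / 10
WZ = 10 * 12 / 4 = 30.

30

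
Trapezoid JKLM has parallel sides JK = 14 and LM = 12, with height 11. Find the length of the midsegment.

The midsegment (median) of a trapezoid connects the midpoints of the non-parallel sides.
Its length is the average of the two bases: (14 + 12) / 2 = 13.

13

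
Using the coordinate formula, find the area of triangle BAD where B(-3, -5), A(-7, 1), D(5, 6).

The Shoelace formula computes the area from vertex coordinates by summing cross products.
For vertices (-3,-5), (-7,1), (5,6):
Signed sum = -3*1 - -7*-5 + -7*6 - 5*1 + 5*-5 - -3*6
= -38 + -47 + -7 = -92
Area = (1/2)|-92| = 46.

46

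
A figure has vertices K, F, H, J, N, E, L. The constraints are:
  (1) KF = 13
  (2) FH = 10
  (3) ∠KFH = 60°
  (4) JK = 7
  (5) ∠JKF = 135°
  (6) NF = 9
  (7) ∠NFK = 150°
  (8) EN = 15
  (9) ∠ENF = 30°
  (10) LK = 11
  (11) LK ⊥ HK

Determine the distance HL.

Step 1: By the law of cosines on triangle HFK: HK² = 10² + 13² − 2·10·13·cos(60°) = 139, so HK = √139.
Step 2: By the law of cosines on triangle HKL: HL² = √139² + 11² − 2·√139·11·cos(90°) = 260, so HL = 2·√65.

Therefore, the length of HL = 2·√65.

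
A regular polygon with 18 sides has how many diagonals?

Total line segments between 18 vertices = C(18,2) = 153.
Subtract the 18 sides: 153 - 18 = 135 diagonals.

135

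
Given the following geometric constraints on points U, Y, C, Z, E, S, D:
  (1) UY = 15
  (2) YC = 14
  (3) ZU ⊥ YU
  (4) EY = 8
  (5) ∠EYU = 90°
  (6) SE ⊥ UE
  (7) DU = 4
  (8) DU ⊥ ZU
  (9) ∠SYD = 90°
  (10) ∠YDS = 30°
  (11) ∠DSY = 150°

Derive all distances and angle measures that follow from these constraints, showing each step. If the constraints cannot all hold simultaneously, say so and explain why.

These constraints are not satisfiable: (9), (10) and (11) are the three interior angles of triangle SYD, which must sum to 180°, but 90° + 30° + 150° = 270°. No planar figure meets all of them, so nothing further can be derived.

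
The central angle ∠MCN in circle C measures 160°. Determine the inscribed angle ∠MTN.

An inscribed angle intercepts an arc from a point on the circle, while the central angle intercepts the same arc from the center.
The inscribed angle is always half the central angle: 160° / 2 = 80°.

80°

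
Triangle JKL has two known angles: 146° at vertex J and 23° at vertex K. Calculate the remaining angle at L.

By the triangle angle sum property, the three interior angles of any triangle add up to 180°.
We know angle J = 146° and angle K = 23°, so their sum is 169°.
Therefore angle L = 180° - 169° = 11°.

11 degrees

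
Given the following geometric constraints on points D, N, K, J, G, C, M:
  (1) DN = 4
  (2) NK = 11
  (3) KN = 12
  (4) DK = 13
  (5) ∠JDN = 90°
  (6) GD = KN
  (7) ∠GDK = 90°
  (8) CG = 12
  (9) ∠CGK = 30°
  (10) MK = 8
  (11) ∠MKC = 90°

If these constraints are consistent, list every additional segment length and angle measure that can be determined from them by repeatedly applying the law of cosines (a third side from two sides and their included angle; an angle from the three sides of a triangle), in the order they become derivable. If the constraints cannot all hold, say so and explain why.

These constraints are not satisfiable: (2) NK = 11 and (3) KN = 12 assign two different lengths to the same segment. No planar figure meets all of them, so nothing further can be derived.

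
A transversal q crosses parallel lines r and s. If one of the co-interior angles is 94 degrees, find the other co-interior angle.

Co-interior (same-side interior) angles are between the parallel lines on the same side of the transversal.
Unlike corresponding or alternate interior angles, they are supplementary rather than equal.
So the angle = 180 - 94 = 86 degrees.

86 degrees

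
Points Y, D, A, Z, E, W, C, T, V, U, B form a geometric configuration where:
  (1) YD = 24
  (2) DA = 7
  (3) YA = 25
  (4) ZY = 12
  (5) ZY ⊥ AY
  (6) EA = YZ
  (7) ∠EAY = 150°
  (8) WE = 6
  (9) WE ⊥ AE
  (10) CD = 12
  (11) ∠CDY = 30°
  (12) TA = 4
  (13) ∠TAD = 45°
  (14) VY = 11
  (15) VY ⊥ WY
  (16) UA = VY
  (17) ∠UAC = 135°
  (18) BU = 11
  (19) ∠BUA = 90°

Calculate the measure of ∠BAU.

From the given relations: UA = VY = 11.
Step 1: By the law of cosines on triangle AUB: AB² = 11² + 11² − 2·11·11·cos(90°) = 242, so AB = 11·√2.
Step 2: By the inverse law of cosines on triangle BAU: cos(∠BAU) = ((11·√2)² + 11² − 11²) / (2·11·√2·11) = 242/342.24 = 0.7071, so ∠BAU = 45°.

Therefore, the measure of angle ∠BAU = 45°.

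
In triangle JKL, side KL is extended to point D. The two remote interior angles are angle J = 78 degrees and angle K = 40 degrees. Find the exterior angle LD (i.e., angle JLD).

The interior angle at L is 180 - 78 - 40 = 62 degrees.
The exterior angle and interior angle at L are supplementary:
Exterior angle = 180 - 62 = 118 degrees.

118 degrees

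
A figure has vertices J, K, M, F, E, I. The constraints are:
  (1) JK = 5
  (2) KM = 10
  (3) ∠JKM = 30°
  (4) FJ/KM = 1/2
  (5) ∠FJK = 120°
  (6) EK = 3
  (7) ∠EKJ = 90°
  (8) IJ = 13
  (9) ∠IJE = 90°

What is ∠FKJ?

From the given relations: FJ = 1/2·KM = 1/2·10 = 5.
Step 1: By the law of cosines on triangle KJF: KF² = 5² + 5² − 2·5·5·cos(120°) = 75, so KF = 5·√3.
Step 2: By the inverse law of cosines on triangle FKJ: cos(∠FKJ) = ((5·√3)² + 5² − 5²) / (2·5·√3·5) = 75/86.6 = 0.866, so ∠FKJ = 30°.

Therefore, the measure of angle ∠FKJ = 30°.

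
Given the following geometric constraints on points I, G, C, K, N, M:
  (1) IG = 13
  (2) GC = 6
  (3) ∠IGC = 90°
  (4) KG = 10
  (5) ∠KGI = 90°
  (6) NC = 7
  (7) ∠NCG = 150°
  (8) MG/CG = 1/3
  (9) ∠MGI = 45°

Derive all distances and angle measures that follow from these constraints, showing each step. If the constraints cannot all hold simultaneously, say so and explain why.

The constraints are consistent.

From the given relations:
  MG = 1/3·CG = 1/3·6 = 2

Step 1: From IG = 13, GC = 6, and ∠IGC = 90°, by the law of cosines:
  IC² = IG² + GC² - 2·IG·GC·cos(90°) = 169 + 36 - 0 = 205
  IC ≈ 14.32

Step 2: From IG = 13, GK = 10, and ∠IGK = 90°, by the law of cosines:
  IK² = IG² + GK² - 2·IG·GK·cos(90°) = 169 + 100 - 0 = 269
  IK ≈ 16.4

Step 3: From IG = 13, GM = 2, and ∠IGM = 45°, by the law of cosines:
  IM² = IG² + GM² - 2·IG·GM·cos(45°) = 169 + 4 - 36.77 = 136.2
  IM ≈ 11.67

Step 4: From GC = 6, CN = 7, and ∠GCN = 150°, by the law of cosines:
  GN² = GC² + CN² - 2·GC·CN·cos(150°) = 36 + 49 + 72.75 = 157.7
  GN ≈ 12.56

Step 5: From IC = 14.32, IG = 13, CG = 6, by the inverse law of cosines:
  cos(∠CIG) = (IC² + IG² - CG²) / (2·IC·IG)
  ∠CIG = 24.78°

Step 6: From IG = 13, IK = 16.4, GK = 10, by the inverse law of cosines:
  cos(∠GIK) = (IG² + IK² - GK²) / (2·IG·IK)
  ∠GIK = 37.57°

Step 7: From IG = 13, IM = 11.67, GM = 2, by the inverse law of cosines:
  cos(∠GIM) = (IG² + IM² - GM²) / (2·IG·IM)
  ∠GIM = 6.96°

Step 8: From GC = 6, GN = 12.56, CN = 7, by the inverse law of cosines:
  cos(∠CGN) = (GC² + GN² - CN²) / (2·GC·GN)
  ∠CGN = 16.18°

Step 9: From CG = 6, CI = 14.32, GI = 13, by the inverse law of cosines:
  cos(∠GCI) = (CG² + CI² - GI²) / (2·CG·CI)
  ∠GCI = 65.22°

Step 10: From KG = 10, KI = 16.4, GI = 13, by the inverse law of cosines:
  cos(∠GKI) = (KG² + KI² - GI²) / (2·KG·KI)
  ∠GKI = 52.43°

Step 11: From NC = 7, NG = 12.56, CG = 6, by the inverse law of cosines:
  cos(∠CNG) = (NC² + NG² - CG²) / (2·NC·NG)
  ∠CNG = 13.82°

Step 12: From MG = 2, MI = 11.67, GI = 13, by the inverse law of cosines:
  cos(∠GMI) = (MG² + MI² - GI²) / (2·MG·MI)
  ∠GMI = 128.04°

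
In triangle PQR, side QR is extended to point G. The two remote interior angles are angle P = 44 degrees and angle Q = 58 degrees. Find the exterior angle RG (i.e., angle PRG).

Exterior angle = 44 + 58 = 102 degrees (exterior angle theorem).

102 degrees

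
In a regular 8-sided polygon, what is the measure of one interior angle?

Each interior angle of a regular n-gon is (n - 2) * 180 / n.
For n = 8: (8 - 2) * 180 / 8 = 1080/8 = 135 degrees.

135 degrees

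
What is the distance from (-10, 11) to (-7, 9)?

The horizontal distance is |-7 - -10| = 3 and the vertical distance is |9 - 11| = 2.
By the Pythagorean theorem, d = sqrt(3^2 + 2^2) = sqrt(13).

sqrt(13)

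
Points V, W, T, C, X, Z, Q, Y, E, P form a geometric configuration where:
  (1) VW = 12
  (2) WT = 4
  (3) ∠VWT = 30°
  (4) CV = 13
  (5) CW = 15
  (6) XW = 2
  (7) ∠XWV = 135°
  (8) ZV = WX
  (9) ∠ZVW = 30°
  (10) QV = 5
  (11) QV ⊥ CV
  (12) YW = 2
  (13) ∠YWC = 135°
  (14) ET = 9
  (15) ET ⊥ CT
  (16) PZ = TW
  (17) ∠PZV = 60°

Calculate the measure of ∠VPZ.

From the given relations: PZ = TW = 4; ZV = WX = 2.
Step 1: By the law of cosines on triangle PZV: PV² = 4² + 2² − 2·4·2·cos(60°) = 12, so PV = 2·√3.
Step 2: By the inverse law of cosines on triangle VPZ: cos(∠VPZ) = ((2·√3)² + 4² − 2²) / (2·2·√3·4) = 24/27.71 = 0.866, so ∠VPZ = 30°.

Therefore, the measure of angle ∠VPZ = 30°.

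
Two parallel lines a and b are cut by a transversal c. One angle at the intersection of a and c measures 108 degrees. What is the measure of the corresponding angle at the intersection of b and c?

Corresponding angles are equal: 108 degrees.

108 degrees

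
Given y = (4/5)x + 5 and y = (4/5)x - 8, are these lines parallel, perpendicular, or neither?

Slope of line 1: m1 = 4/5
Slope of line 2: m2 = 4/5
m1 = m2, so the lines are parallel.

Parallel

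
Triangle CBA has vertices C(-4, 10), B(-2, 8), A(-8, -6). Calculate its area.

The Shoelace formula computes the area from vertex coordinates by summing cross products.
For vertices (-4,10), (-2,8), (-8,-6):
Signed sum = -4*8 - -2*10 + -2*-6 - -8*8 + -8*10 - -4*-6
= -12 + 76 + -104 = -40
Area = (1/2)|-40| = 20.

20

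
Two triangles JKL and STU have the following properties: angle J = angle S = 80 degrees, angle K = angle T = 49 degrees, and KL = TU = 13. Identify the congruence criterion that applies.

Consider the given information: angle J = angle S = 80 degrees, angle K = angle T = 49 degrees, and KL = TU = 13
This is not SAS or HL: SAS requires two sides and the included angle between them. HL only applies to right triangles with matching hypotenuse and leg.
The correct criterion is AAS. Two pairs of corresponding angles and a non-included side are equal (Angle-Angle-Side).

AAS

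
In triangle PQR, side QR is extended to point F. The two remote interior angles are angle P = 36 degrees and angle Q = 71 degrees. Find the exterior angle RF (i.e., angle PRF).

The interior angle at R is 180 - 36 - 71 = 73 degrees.
The exterior angle and interior angle at R are supplementary:
Exterior angle = 180 - 73 = 107 degrees.

107 degrees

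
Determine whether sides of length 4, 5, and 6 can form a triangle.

Check all three triangle inequalities:
4 + 5 = 9 > 6 ✓
4 + 6 = 10 > 5 ✓
5 + 6 = 11 > 4 ✓
All conditions hold, so these sides form a valid triangle.

Yes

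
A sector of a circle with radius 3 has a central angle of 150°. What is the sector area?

The full circle has area πr² = π(3)² = 9*pi.
The sector covers 150° out of 360°, a fraction of 5/12.
Sector area = 9*pi × 5/12 = 15*pi/4.

15*pi/4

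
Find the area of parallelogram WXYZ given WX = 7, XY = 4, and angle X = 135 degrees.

The area of a parallelogram equals the product of two adjacent sides times the sine of the included angle.
This is because the height equals 4 * sin(135°) = 2*sqrt(2).
Area = 7 * 2*sqrt(2) = 14*sqrt(2)

14*sqrt(2)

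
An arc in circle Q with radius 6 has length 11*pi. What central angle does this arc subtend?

θ = 360 × 11*pi / (2π × 6) = 330° (rearranging arc length formula).

330°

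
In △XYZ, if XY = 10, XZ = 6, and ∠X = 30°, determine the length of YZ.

When two sides and the included angle are known, the law of cosines gives the third side.
c^2 = a^2 + b^2 - 2ab cos(C) generalizes the Pythagorean theorem to non-right triangles.
Here: YZ^2 = 100 + 36 - 120*(sqrt(3)/2) = 136 - 60*sqrt(3)
YZ = 2*sqrt(34 - 15*sqrt(3))

2*sqrt(34 - 15*sqrt(3))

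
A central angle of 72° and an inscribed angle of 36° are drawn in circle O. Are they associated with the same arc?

By the inscribed angle theorem, if both angles subtend the same arc, the inscribed angle must be half the central angle.
Half of 72° = 36°, which equals the given inscribed angle of 36°.
Therefore, yes, they correspond to the same arc.

Yes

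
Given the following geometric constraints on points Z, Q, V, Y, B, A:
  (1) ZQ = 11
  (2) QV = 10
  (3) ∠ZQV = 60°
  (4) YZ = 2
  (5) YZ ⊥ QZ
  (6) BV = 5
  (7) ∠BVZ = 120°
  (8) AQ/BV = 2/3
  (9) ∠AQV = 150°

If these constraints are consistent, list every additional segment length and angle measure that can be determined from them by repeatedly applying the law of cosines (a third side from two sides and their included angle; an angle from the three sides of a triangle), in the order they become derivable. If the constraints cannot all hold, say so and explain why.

The constraints are consistent. Derivable facts, in order:
After 1 step:
- QY = 5·√5
- VA ≈ 12.99
- ZV = √111
After 2 steps:
- ZB ≈ 13.74
- ∠AVQ = 7.37°
- ∠QAV = 22.63°
- ∠QVZ = 64.72°
- ∠QYZ = 79.7°
- ∠QZV = 55.28°
- ∠YQZ = 10.3°
After 3 steps:
- ∠BZV = 18.38°
- ∠VBZ = 41.62°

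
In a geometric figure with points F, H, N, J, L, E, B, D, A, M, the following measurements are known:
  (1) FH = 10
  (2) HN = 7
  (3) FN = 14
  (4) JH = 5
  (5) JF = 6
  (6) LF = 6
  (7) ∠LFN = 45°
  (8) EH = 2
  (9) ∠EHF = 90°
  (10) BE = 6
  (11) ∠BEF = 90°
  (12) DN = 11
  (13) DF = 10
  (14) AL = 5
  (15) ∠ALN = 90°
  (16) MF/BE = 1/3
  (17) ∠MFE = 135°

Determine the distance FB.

Step 1: By the law of cosines on triangle EHF: EF² = 2² + 10² − 2·2·10·cos(90°) = 104, so EF = 2·√26.
Step 2: By the law of cosines on triangle FEB: FB² = (2·√26)² + 6² − 2·2·√26·6·cos(90°) = 140, so FB = 2·√35.

Therefore, the length of FB = 2·√35.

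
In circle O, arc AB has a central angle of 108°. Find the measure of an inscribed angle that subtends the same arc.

Inscribed angle = 108° / 2 = 54° (inscribed angle theorem).

54°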